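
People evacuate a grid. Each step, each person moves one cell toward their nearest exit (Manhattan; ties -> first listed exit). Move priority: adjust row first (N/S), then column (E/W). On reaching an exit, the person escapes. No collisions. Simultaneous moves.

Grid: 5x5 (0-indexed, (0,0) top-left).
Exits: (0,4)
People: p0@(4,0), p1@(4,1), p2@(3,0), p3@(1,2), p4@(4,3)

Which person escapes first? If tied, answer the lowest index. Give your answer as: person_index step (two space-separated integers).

Step 1: p0:(4,0)->(3,0) | p1:(4,1)->(3,1) | p2:(3,0)->(2,0) | p3:(1,2)->(0,2) | p4:(4,3)->(3,3)
Step 2: p0:(3,0)->(2,0) | p1:(3,1)->(2,1) | p2:(2,0)->(1,0) | p3:(0,2)->(0,3) | p4:(3,3)->(2,3)
Step 3: p0:(2,0)->(1,0) | p1:(2,1)->(1,1) | p2:(1,0)->(0,0) | p3:(0,3)->(0,4)->EXIT | p4:(2,3)->(1,3)
Step 4: p0:(1,0)->(0,0) | p1:(1,1)->(0,1) | p2:(0,0)->(0,1) | p3:escaped | p4:(1,3)->(0,3)
Step 5: p0:(0,0)->(0,1) | p1:(0,1)->(0,2) | p2:(0,1)->(0,2) | p3:escaped | p4:(0,3)->(0,4)->EXIT
Step 6: p0:(0,1)->(0,2) | p1:(0,2)->(0,3) | p2:(0,2)->(0,3) | p3:escaped | p4:escaped
Step 7: p0:(0,2)->(0,3) | p1:(0,3)->(0,4)->EXIT | p2:(0,3)->(0,4)->EXIT | p3:escaped | p4:escaped
Step 8: p0:(0,3)->(0,4)->EXIT | p1:escaped | p2:escaped | p3:escaped | p4:escaped
Exit steps: [8, 7, 7, 3, 5]
First to escape: p3 at step 3

Answer: 3 3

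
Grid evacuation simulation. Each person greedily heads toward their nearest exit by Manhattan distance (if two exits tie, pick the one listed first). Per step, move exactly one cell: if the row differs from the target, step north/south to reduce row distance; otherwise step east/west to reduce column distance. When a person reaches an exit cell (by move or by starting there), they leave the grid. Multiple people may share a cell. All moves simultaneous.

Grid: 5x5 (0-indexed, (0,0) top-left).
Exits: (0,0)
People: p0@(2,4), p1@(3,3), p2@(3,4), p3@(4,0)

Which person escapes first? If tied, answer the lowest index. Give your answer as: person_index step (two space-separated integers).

Answer: 3 4

Derivation:
Step 1: p0:(2,4)->(1,4) | p1:(3,3)->(2,3) | p2:(3,4)->(2,4) | p3:(4,0)->(3,0)
Step 2: p0:(1,4)->(0,4) | p1:(2,3)->(1,3) | p2:(2,4)->(1,4) | p3:(3,0)->(2,0)
Step 3: p0:(0,4)->(0,3) | p1:(1,3)->(0,3) | p2:(1,4)->(0,4) | p3:(2,0)->(1,0)
Step 4: p0:(0,3)->(0,2) | p1:(0,3)->(0,2) | p2:(0,4)->(0,3) | p3:(1,0)->(0,0)->EXIT
Step 5: p0:(0,2)->(0,1) | p1:(0,2)->(0,1) | p2:(0,3)->(0,2) | p3:escaped
Step 6: p0:(0,1)->(0,0)->EXIT | p1:(0,1)->(0,0)->EXIT | p2:(0,2)->(0,1) | p3:escaped
Step 7: p0:escaped | p1:escaped | p2:(0,1)->(0,0)->EXIT | p3:escaped
Exit steps: [6, 6, 7, 4]
First to escape: p3 at step 4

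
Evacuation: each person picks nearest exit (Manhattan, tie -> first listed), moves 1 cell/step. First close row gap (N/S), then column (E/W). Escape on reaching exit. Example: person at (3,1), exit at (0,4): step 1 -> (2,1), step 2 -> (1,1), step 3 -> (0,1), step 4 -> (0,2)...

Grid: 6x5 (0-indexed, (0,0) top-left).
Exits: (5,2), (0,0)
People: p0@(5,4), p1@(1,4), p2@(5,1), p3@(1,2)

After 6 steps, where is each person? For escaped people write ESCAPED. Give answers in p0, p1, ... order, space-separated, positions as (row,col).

Step 1: p0:(5,4)->(5,3) | p1:(1,4)->(0,4) | p2:(5,1)->(5,2)->EXIT | p3:(1,2)->(0,2)
Step 2: p0:(5,3)->(5,2)->EXIT | p1:(0,4)->(0,3) | p2:escaped | p3:(0,2)->(0,1)
Step 3: p0:escaped | p1:(0,3)->(0,2) | p2:escaped | p3:(0,1)->(0,0)->EXIT
Step 4: p0:escaped | p1:(0,2)->(0,1) | p2:escaped | p3:escaped
Step 5: p0:escaped | p1:(0,1)->(0,0)->EXIT | p2:escaped | p3:escaped

ESCAPED ESCAPED ESCAPED ESCAPED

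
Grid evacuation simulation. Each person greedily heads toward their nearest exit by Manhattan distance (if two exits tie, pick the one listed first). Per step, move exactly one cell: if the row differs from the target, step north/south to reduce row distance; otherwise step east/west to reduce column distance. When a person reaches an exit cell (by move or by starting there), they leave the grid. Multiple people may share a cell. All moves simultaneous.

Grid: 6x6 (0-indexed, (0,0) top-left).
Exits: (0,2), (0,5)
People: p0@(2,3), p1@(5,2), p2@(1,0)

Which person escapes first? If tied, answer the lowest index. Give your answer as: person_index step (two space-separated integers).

Step 1: p0:(2,3)->(1,3) | p1:(5,2)->(4,2) | p2:(1,0)->(0,0)
Step 2: p0:(1,3)->(0,3) | p1:(4,2)->(3,2) | p2:(0,0)->(0,1)
Step 3: p0:(0,3)->(0,2)->EXIT | p1:(3,2)->(2,2) | p2:(0,1)->(0,2)->EXIT
Step 4: p0:escaped | p1:(2,2)->(1,2) | p2:escaped
Step 5: p0:escaped | p1:(1,2)->(0,2)->EXIT | p2:escaped
Exit steps: [3, 5, 3]
First to escape: p0 at step 3

Answer: 0 3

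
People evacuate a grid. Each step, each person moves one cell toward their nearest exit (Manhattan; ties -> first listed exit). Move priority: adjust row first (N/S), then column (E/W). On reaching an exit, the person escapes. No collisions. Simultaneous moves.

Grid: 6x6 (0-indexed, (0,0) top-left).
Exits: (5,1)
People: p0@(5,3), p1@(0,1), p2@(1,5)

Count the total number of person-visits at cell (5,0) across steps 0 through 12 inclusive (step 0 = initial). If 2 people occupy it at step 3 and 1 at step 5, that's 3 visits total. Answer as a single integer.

Answer: 0

Derivation:
Step 0: p0@(5,3) p1@(0,1) p2@(1,5) -> at (5,0): 0 [-], cum=0
Step 1: p0@(5,2) p1@(1,1) p2@(2,5) -> at (5,0): 0 [-], cum=0
Step 2: p0@ESC p1@(2,1) p2@(3,5) -> at (5,0): 0 [-], cum=0
Step 3: p0@ESC p1@(3,1) p2@(4,5) -> at (5,0): 0 [-], cum=0
Step 4: p0@ESC p1@(4,1) p2@(5,5) -> at (5,0): 0 [-], cum=0
Step 5: p0@ESC p1@ESC p2@(5,4) -> at (5,0): 0 [-], cum=0
Step 6: p0@ESC p1@ESC p2@(5,3) -> at (5,0): 0 [-], cum=0
Step 7: p0@ESC p1@ESC p2@(5,2) -> at (5,0): 0 [-], cum=0
Step 8: p0@ESC p1@ESC p2@ESC -> at (5,0): 0 [-], cum=0
Total visits = 0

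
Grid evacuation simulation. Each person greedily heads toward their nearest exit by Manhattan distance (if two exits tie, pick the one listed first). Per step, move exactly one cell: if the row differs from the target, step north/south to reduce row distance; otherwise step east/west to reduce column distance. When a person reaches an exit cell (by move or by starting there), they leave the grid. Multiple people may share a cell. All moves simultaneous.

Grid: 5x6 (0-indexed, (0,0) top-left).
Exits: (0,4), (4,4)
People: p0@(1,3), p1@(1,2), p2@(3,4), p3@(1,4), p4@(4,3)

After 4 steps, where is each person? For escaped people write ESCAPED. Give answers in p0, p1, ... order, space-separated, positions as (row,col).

Step 1: p0:(1,3)->(0,3) | p1:(1,2)->(0,2) | p2:(3,4)->(4,4)->EXIT | p3:(1,4)->(0,4)->EXIT | p4:(4,3)->(4,4)->EXIT
Step 2: p0:(0,3)->(0,4)->EXIT | p1:(0,2)->(0,3) | p2:escaped | p3:escaped | p4:escaped
Step 3: p0:escaped | p1:(0,3)->(0,4)->EXIT | p2:escaped | p3:escaped | p4:escaped

ESCAPED ESCAPED ESCAPED ESCAPED ESCAPED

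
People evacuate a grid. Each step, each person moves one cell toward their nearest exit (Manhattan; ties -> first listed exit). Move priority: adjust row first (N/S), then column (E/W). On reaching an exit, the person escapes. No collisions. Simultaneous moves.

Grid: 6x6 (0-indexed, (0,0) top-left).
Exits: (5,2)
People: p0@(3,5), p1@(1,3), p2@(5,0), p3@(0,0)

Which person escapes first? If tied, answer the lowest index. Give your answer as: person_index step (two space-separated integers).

Answer: 2 2

Derivation:
Step 1: p0:(3,5)->(4,5) | p1:(1,3)->(2,3) | p2:(5,0)->(5,1) | p3:(0,0)->(1,0)
Step 2: p0:(4,5)->(5,5) | p1:(2,3)->(3,3) | p2:(5,1)->(5,2)->EXIT | p3:(1,0)->(2,0)
Step 3: p0:(5,5)->(5,4) | p1:(3,3)->(4,3) | p2:escaped | p3:(2,0)->(3,0)
Step 4: p0:(5,4)->(5,3) | p1:(4,3)->(5,3) | p2:escaped | p3:(3,0)->(4,0)
Step 5: p0:(5,3)->(5,2)->EXIT | p1:(5,3)->(5,2)->EXIT | p2:escaped | p3:(4,0)->(5,0)
Step 6: p0:escaped | p1:escaped | p2:escaped | p3:(5,0)->(5,1)
Step 7: p0:escaped | p1:escaped | p2:escaped | p3:(5,1)->(5,2)->EXIT
Exit steps: [5, 5, 2, 7]
First to escape: p2 at step 2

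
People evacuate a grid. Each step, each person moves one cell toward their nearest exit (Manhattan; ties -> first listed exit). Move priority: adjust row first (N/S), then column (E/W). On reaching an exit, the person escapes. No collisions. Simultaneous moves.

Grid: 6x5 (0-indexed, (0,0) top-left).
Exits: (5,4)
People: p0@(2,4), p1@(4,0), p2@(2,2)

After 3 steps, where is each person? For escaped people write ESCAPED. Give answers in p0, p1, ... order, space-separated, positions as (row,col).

Step 1: p0:(2,4)->(3,4) | p1:(4,0)->(5,0) | p2:(2,2)->(3,2)
Step 2: p0:(3,4)->(4,4) | p1:(5,0)->(5,1) | p2:(3,2)->(4,2)
Step 3: p0:(4,4)->(5,4)->EXIT | p1:(5,1)->(5,2) | p2:(4,2)->(5,2)

ESCAPED (5,2) (5,2)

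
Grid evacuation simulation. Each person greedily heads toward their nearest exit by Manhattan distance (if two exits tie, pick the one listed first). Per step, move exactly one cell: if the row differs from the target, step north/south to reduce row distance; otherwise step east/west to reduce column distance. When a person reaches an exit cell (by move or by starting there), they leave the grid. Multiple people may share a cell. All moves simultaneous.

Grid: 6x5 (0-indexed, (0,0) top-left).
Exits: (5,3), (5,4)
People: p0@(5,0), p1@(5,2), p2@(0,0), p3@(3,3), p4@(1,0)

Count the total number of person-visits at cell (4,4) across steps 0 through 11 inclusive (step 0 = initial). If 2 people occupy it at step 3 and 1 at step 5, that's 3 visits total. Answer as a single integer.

Answer: 0

Derivation:
Step 0: p0@(5,0) p1@(5,2) p2@(0,0) p3@(3,3) p4@(1,0) -> at (4,4): 0 [-], cum=0
Step 1: p0@(5,1) p1@ESC p2@(1,0) p3@(4,3) p4@(2,0) -> at (4,4): 0 [-], cum=0
Step 2: p0@(5,2) p1@ESC p2@(2,0) p3@ESC p4@(3,0) -> at (4,4): 0 [-], cum=0
Step 3: p0@ESC p1@ESC p2@(3,0) p3@ESC p4@(4,0) -> at (4,4): 0 [-], cum=0
Step 4: p0@ESC p1@ESC p2@(4,0) p3@ESC p4@(5,0) -> at (4,4): 0 [-], cum=0
Step 5: p0@ESC p1@ESC p2@(5,0) p3@ESC p4@(5,1) -> at (4,4): 0 [-], cum=0
Step 6: p0@ESC p1@ESC p2@(5,1) p3@ESC p4@(5,2) -> at (4,4): 0 [-], cum=0
Step 7: p0@ESC p1@ESC p2@(5,2) p3@ESC p4@ESC -> at (4,4): 0 [-], cum=0
Step 8: p0@ESC p1@ESC p2@ESC p3@ESC p4@ESC -> at (4,4): 0 [-], cum=0
Total visits = 0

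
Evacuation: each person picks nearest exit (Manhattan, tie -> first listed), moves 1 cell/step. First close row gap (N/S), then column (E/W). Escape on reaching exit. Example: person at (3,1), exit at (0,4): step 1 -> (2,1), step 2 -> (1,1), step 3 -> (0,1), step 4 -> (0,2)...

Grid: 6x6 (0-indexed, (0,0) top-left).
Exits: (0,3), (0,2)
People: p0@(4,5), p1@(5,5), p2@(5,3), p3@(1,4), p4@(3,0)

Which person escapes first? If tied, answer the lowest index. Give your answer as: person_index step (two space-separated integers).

Step 1: p0:(4,5)->(3,5) | p1:(5,5)->(4,5) | p2:(5,3)->(4,3) | p3:(1,4)->(0,4) | p4:(3,0)->(2,0)
Step 2: p0:(3,5)->(2,5) | p1:(4,5)->(3,5) | p2:(4,3)->(3,3) | p3:(0,4)->(0,3)->EXIT | p4:(2,0)->(1,0)
Step 3: p0:(2,5)->(1,5) | p1:(3,5)->(2,5) | p2:(3,3)->(2,3) | p3:escaped | p4:(1,0)->(0,0)
Step 4: p0:(1,5)->(0,5) | p1:(2,5)->(1,5) | p2:(2,3)->(1,3) | p3:escaped | p4:(0,0)->(0,1)
Step 5: p0:(0,5)->(0,4) | p1:(1,5)->(0,5) | p2:(1,3)->(0,3)->EXIT | p3:escaped | p4:(0,1)->(0,2)->EXIT
Step 6: p0:(0,4)->(0,3)->EXIT | p1:(0,5)->(0,4) | p2:escaped | p3:escaped | p4:escaped
Step 7: p0:escaped | p1:(0,4)->(0,3)->EXIT | p2:escaped | p3:escaped | p4:escaped
Exit steps: [6, 7, 5, 2, 5]
First to escape: p3 at step 2

Answer: 3 2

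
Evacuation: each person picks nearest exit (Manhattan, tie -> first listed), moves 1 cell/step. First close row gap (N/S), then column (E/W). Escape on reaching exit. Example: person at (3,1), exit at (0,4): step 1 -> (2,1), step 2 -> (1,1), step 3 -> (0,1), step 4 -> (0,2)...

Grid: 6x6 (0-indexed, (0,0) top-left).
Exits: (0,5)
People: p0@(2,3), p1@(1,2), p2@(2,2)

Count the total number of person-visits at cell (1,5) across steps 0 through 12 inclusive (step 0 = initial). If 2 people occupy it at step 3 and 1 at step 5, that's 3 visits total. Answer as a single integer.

Step 0: p0@(2,3) p1@(1,2) p2@(2,2) -> at (1,5): 0 [-], cum=0
Step 1: p0@(1,3) p1@(0,2) p2@(1,2) -> at (1,5): 0 [-], cum=0
Step 2: p0@(0,3) p1@(0,3) p2@(0,2) -> at (1,5): 0 [-], cum=0
Step 3: p0@(0,4) p1@(0,4) p2@(0,3) -> at (1,5): 0 [-], cum=0
Step 4: p0@ESC p1@ESC p2@(0,4) -> at (1,5): 0 [-], cum=0
Step 5: p0@ESC p1@ESC p2@ESC -> at (1,5): 0 [-], cum=0
Total visits = 0

Answer: 0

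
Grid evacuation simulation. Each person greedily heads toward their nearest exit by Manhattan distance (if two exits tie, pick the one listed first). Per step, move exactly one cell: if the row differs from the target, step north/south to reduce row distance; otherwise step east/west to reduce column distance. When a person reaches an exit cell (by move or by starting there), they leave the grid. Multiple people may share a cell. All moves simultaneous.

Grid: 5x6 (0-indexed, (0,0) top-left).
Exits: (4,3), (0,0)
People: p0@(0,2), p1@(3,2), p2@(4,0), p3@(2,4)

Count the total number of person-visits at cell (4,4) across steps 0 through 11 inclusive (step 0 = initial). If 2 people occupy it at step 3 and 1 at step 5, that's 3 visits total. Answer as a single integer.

Step 0: p0@(0,2) p1@(3,2) p2@(4,0) p3@(2,4) -> at (4,4): 0 [-], cum=0
Step 1: p0@(0,1) p1@(4,2) p2@(4,1) p3@(3,4) -> at (4,4): 0 [-], cum=0
Step 2: p0@ESC p1@ESC p2@(4,2) p3@(4,4) -> at (4,4): 1 [p3], cum=1
Step 3: p0@ESC p1@ESC p2@ESC p3@ESC -> at (4,4): 0 [-], cum=1
Total visits = 1

Answer: 1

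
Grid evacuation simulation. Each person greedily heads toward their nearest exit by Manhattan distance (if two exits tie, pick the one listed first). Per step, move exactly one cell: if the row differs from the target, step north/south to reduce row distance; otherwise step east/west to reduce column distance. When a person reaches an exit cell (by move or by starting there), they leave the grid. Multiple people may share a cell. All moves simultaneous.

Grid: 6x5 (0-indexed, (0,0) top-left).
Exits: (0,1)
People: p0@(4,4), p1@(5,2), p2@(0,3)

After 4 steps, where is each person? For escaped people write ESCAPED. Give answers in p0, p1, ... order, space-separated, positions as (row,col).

Step 1: p0:(4,4)->(3,4) | p1:(5,2)->(4,2) | p2:(0,3)->(0,2)
Step 2: p0:(3,4)->(2,4) | p1:(4,2)->(3,2) | p2:(0,2)->(0,1)->EXIT
Step 3: p0:(2,4)->(1,4) | p1:(3,2)->(2,2) | p2:escaped
Step 4: p0:(1,4)->(0,4) | p1:(2,2)->(1,2) | p2:escaped

(0,4) (1,2) ESCAPED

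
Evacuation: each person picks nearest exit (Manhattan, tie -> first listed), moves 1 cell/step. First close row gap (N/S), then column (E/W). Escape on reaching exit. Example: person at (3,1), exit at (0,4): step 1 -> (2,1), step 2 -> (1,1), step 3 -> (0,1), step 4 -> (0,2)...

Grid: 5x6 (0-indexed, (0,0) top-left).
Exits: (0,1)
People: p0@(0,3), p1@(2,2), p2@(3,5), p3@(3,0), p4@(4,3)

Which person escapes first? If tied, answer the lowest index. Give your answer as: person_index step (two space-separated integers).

Step 1: p0:(0,3)->(0,2) | p1:(2,2)->(1,2) | p2:(3,5)->(2,5) | p3:(3,0)->(2,0) | p4:(4,3)->(3,3)
Step 2: p0:(0,2)->(0,1)->EXIT | p1:(1,2)->(0,2) | p2:(2,5)->(1,5) | p3:(2,0)->(1,0) | p4:(3,3)->(2,3)
Step 3: p0:escaped | p1:(0,2)->(0,1)->EXIT | p2:(1,5)->(0,5) | p3:(1,0)->(0,0) | p4:(2,3)->(1,3)
Step 4: p0:escaped | p1:escaped | p2:(0,5)->(0,4) | p3:(0,0)->(0,1)->EXIT | p4:(1,3)->(0,3)
Step 5: p0:escaped | p1:escaped | p2:(0,4)->(0,3) | p3:escaped | p4:(0,3)->(0,2)
Step 6: p0:escaped | p1:escaped | p2:(0,3)->(0,2) | p3:escaped | p4:(0,2)->(0,1)->EXIT
Step 7: p0:escaped | p1:escaped | p2:(0,2)->(0,1)->EXIT | p3:escaped | p4:escaped
Exit steps: [2, 3, 7, 4, 6]
First to escape: p0 at step 2

Answer: 0 2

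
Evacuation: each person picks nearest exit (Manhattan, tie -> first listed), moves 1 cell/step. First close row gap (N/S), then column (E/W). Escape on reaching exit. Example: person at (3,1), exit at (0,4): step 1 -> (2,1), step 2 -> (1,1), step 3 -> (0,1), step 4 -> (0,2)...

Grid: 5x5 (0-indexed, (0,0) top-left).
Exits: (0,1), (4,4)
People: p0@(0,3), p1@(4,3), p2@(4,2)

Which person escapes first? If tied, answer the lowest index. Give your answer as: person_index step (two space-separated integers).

Answer: 1 1

Derivation:
Step 1: p0:(0,3)->(0,2) | p1:(4,3)->(4,4)->EXIT | p2:(4,2)->(4,3)
Step 2: p0:(0,2)->(0,1)->EXIT | p1:escaped | p2:(4,3)->(4,4)->EXIT
Exit steps: [2, 1, 2]
First to escape: p1 at step 1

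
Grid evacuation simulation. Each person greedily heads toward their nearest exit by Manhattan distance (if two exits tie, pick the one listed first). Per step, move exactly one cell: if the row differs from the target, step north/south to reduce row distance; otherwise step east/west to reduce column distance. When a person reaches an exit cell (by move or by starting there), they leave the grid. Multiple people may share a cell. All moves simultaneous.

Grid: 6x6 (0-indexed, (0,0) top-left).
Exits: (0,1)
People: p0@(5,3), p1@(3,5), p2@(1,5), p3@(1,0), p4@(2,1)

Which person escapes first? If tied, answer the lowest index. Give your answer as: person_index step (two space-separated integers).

Answer: 3 2

Derivation:
Step 1: p0:(5,3)->(4,3) | p1:(3,5)->(2,5) | p2:(1,5)->(0,5) | p3:(1,0)->(0,0) | p4:(2,1)->(1,1)
Step 2: p0:(4,3)->(3,3) | p1:(2,5)->(1,5) | p2:(0,5)->(0,4) | p3:(0,0)->(0,1)->EXIT | p4:(1,1)->(0,1)->EXIT
Step 3: p0:(3,3)->(2,3) | p1:(1,5)->(0,5) | p2:(0,4)->(0,3) | p3:escaped | p4:escaped
Step 4: p0:(2,3)->(1,3) | p1:(0,5)->(0,4) | p2:(0,3)->(0,2) | p3:escaped | p4:escaped
Step 5: p0:(1,3)->(0,3) | p1:(0,4)->(0,3) | p2:(0,2)->(0,1)->EXIT | p3:escaped | p4:escaped
Step 6: p0:(0,3)->(0,2) | p1:(0,3)->(0,2) | p2:escaped | p3:escaped | p4:escaped
Step 7: p0:(0,2)->(0,1)->EXIT | p1:(0,2)->(0,1)->EXIT | p2:escaped | p3:escaped | p4:escaped
Exit steps: [7, 7, 5, 2, 2]
First to escape: p3 at step 2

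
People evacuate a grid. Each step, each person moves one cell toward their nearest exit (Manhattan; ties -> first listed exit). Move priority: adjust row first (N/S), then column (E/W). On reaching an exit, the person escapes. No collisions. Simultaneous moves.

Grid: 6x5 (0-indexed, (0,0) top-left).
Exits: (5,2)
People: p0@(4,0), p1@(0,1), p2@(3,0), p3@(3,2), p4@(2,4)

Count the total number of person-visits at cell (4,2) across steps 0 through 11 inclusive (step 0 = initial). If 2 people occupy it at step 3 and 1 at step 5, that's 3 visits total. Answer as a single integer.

Answer: 1

Derivation:
Step 0: p0@(4,0) p1@(0,1) p2@(3,0) p3@(3,2) p4@(2,4) -> at (4,2): 0 [-], cum=0
Step 1: p0@(5,0) p1@(1,1) p2@(4,0) p3@(4,2) p4@(3,4) -> at (4,2): 1 [p3], cum=1
Step 2: p0@(5,1) p1@(2,1) p2@(5,0) p3@ESC p4@(4,4) -> at (4,2): 0 [-], cum=1
Step 3: p0@ESC p1@(3,1) p2@(5,1) p3@ESC p4@(5,4) -> at (4,2): 0 [-], cum=1
Step 4: p0@ESC p1@(4,1) p2@ESC p3@ESC p4@(5,3) -> at (4,2): 0 [-], cum=1
Step 5: p0@ESC p1@(5,1) p2@ESC p3@ESC p4@ESC -> at (4,2): 0 [-], cum=1
Step 6: p0@ESC p1@ESC p2@ESC p3@ESC p4@ESC -> at (4,2): 0 [-], cum=1
Total visits = 1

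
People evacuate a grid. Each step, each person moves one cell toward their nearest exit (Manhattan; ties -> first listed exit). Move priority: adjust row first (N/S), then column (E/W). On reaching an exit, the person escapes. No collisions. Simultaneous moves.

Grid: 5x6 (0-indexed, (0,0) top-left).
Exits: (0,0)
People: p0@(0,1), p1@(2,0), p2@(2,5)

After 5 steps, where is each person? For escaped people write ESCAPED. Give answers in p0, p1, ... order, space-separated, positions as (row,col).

Step 1: p0:(0,1)->(0,0)->EXIT | p1:(2,0)->(1,0) | p2:(2,5)->(1,5)
Step 2: p0:escaped | p1:(1,0)->(0,0)->EXIT | p2:(1,5)->(0,5)
Step 3: p0:escaped | p1:escaped | p2:(0,5)->(0,4)
Step 4: p0:escaped | p1:escaped | p2:(0,4)->(0,3)
Step 5: p0:escaped | p1:escaped | p2:(0,3)->(0,2)

ESCAPED ESCAPED (0,2)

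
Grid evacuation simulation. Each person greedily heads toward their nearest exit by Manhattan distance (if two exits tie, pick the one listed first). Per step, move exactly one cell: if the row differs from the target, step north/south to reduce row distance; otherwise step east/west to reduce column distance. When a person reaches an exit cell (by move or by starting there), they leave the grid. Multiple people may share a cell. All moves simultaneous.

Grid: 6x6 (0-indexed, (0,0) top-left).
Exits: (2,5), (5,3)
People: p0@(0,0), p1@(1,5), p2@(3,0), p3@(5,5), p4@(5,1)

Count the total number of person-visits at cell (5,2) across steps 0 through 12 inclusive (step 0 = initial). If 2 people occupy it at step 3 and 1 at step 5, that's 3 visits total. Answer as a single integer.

Step 0: p0@(0,0) p1@(1,5) p2@(3,0) p3@(5,5) p4@(5,1) -> at (5,2): 0 [-], cum=0
Step 1: p0@(1,0) p1@ESC p2@(4,0) p3@(5,4) p4@(5,2) -> at (5,2): 1 [p4], cum=1
Step 2: p0@(2,0) p1@ESC p2@(5,0) p3@ESC p4@ESC -> at (5,2): 0 [-], cum=1
Step 3: p0@(2,1) p1@ESC p2@(5,1) p3@ESC p4@ESC -> at (5,2): 0 [-], cum=1
Step 4: p0@(2,2) p1@ESC p2@(5,2) p3@ESC p4@ESC -> at (5,2): 1 [p2], cum=2
Step 5: p0@(2,3) p1@ESC p2@ESC p3@ESC p4@ESC -> at (5,2): 0 [-], cum=2
Step 6: p0@(2,4) p1@ESC p2@ESC p3@ESC p4@ESC -> at (5,2): 0 [-], cum=2
Step 7: p0@ESC p1@ESC p2@ESC p3@ESC p4@ESC -> at (5,2): 0 [-], cum=2
Total visits = 2

Answer: 2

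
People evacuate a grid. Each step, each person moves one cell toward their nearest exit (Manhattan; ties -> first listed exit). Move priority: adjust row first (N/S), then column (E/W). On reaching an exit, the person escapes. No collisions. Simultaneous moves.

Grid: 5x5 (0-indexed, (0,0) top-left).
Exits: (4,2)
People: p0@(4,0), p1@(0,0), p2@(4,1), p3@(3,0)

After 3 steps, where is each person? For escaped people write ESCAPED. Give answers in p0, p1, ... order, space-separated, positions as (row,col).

Step 1: p0:(4,0)->(4,1) | p1:(0,0)->(1,0) | p2:(4,1)->(4,2)->EXIT | p3:(3,0)->(4,0)
Step 2: p0:(4,1)->(4,2)->EXIT | p1:(1,0)->(2,0) | p2:escaped | p3:(4,0)->(4,1)
Step 3: p0:escaped | p1:(2,0)->(3,0) | p2:escaped | p3:(4,1)->(4,2)->EXIT

ESCAPED (3,0) ESCAPED ESCAPED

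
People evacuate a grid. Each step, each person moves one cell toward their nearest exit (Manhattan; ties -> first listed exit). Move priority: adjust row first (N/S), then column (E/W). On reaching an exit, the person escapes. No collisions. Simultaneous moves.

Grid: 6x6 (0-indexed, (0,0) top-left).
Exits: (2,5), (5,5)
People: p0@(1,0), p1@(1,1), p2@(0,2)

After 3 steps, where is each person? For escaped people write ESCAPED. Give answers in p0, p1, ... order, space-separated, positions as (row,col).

Step 1: p0:(1,0)->(2,0) | p1:(1,1)->(2,1) | p2:(0,2)->(1,2)
Step 2: p0:(2,0)->(2,1) | p1:(2,1)->(2,2) | p2:(1,2)->(2,2)
Step 3: p0:(2,1)->(2,2) | p1:(2,2)->(2,3) | p2:(2,2)->(2,3)

(2,2) (2,3) (2,3)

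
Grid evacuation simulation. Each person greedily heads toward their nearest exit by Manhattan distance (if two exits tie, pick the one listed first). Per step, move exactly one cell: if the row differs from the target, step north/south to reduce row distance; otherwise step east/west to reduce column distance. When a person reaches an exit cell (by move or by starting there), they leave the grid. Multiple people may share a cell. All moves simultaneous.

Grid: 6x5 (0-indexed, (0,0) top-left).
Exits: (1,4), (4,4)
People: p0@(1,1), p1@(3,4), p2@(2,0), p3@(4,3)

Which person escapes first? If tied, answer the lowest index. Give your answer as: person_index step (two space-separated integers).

Answer: 1 1

Derivation:
Step 1: p0:(1,1)->(1,2) | p1:(3,4)->(4,4)->EXIT | p2:(2,0)->(1,0) | p3:(4,3)->(4,4)->EXIT
Step 2: p0:(1,2)->(1,3) | p1:escaped | p2:(1,0)->(1,1) | p3:escaped
Step 3: p0:(1,3)->(1,4)->EXIT | p1:escaped | p2:(1,1)->(1,2) | p3:escaped
Step 4: p0:escaped | p1:escaped | p2:(1,2)->(1,3) | p3:escaped
Step 5: p0:escaped | p1:escaped | p2:(1,3)->(1,4)->EXIT | p3:escaped
Exit steps: [3, 1, 5, 1]
First to escape: p1 at step 1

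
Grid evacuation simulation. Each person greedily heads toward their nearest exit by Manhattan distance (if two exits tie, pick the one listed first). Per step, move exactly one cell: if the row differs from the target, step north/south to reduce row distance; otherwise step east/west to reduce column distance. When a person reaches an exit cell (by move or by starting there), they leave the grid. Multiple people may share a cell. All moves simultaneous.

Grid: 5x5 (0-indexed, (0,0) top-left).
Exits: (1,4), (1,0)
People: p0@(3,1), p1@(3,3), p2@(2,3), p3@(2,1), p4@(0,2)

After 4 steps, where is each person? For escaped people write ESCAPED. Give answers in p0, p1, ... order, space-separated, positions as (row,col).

Step 1: p0:(3,1)->(2,1) | p1:(3,3)->(2,3) | p2:(2,3)->(1,3) | p3:(2,1)->(1,1) | p4:(0,2)->(1,2)
Step 2: p0:(2,1)->(1,1) | p1:(2,3)->(1,3) | p2:(1,3)->(1,4)->EXIT | p3:(1,1)->(1,0)->EXIT | p4:(1,2)->(1,3)
Step 3: p0:(1,1)->(1,0)->EXIT | p1:(1,3)->(1,4)->EXIT | p2:escaped | p3:escaped | p4:(1,3)->(1,4)->EXIT

ESCAPED ESCAPED ESCAPED ESCAPED ESCAPED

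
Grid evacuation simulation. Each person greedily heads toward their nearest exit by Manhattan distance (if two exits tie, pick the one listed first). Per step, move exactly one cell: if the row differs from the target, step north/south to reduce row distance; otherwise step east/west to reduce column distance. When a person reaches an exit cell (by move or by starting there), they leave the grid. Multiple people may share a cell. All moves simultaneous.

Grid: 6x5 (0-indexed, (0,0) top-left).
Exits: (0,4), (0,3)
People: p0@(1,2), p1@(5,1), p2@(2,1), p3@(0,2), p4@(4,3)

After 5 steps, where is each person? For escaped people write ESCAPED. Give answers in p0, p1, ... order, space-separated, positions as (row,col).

Step 1: p0:(1,2)->(0,2) | p1:(5,1)->(4,1) | p2:(2,1)->(1,1) | p3:(0,2)->(0,3)->EXIT | p4:(4,3)->(3,3)
Step 2: p0:(0,2)->(0,3)->EXIT | p1:(4,1)->(3,1) | p2:(1,1)->(0,1) | p3:escaped | p4:(3,3)->(2,3)
Step 3: p0:escaped | p1:(3,1)->(2,1) | p2:(0,1)->(0,2) | p3:escaped | p4:(2,3)->(1,3)
Step 4: p0:escaped | p1:(2,1)->(1,1) | p2:(0,2)->(0,3)->EXIT | p3:escaped | p4:(1,3)->(0,3)->EXIT
Step 5: p0:escaped | p1:(1,1)->(0,1) | p2:escaped | p3:escaped | p4:escaped

ESCAPED (0,1) ESCAPED ESCAPED ESCAPED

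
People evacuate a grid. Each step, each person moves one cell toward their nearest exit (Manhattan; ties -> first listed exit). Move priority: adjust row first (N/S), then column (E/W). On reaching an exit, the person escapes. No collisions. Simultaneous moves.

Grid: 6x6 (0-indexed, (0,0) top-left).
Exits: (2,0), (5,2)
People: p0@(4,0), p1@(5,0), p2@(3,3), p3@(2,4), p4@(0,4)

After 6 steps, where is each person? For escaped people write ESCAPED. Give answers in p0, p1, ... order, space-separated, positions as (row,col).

Step 1: p0:(4,0)->(3,0) | p1:(5,0)->(5,1) | p2:(3,3)->(4,3) | p3:(2,4)->(2,3) | p4:(0,4)->(1,4)
Step 2: p0:(3,0)->(2,0)->EXIT | p1:(5,1)->(5,2)->EXIT | p2:(4,3)->(5,3) | p3:(2,3)->(2,2) | p4:(1,4)->(2,4)
Step 3: p0:escaped | p1:escaped | p2:(5,3)->(5,2)->EXIT | p3:(2,2)->(2,1) | p4:(2,4)->(2,3)
Step 4: p0:escaped | p1:escaped | p2:escaped | p3:(2,1)->(2,0)->EXIT | p4:(2,3)->(2,2)
Step 5: p0:escaped | p1:escaped | p2:escaped | p3:escaped | p4:(2,2)->(2,1)
Step 6: p0:escaped | p1:escaped | p2:escaped | p3:escaped | p4:(2,1)->(2,0)->EXIT

ESCAPED ESCAPED ESCAPED ESCAPED ESCAPED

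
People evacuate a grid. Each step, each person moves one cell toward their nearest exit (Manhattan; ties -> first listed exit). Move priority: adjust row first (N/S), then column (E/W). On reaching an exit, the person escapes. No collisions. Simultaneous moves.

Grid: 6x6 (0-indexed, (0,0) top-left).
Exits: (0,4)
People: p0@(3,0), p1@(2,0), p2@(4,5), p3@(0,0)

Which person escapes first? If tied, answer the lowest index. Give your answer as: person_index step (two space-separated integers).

Answer: 3 4

Derivation:
Step 1: p0:(3,0)->(2,0) | p1:(2,0)->(1,0) | p2:(4,5)->(3,5) | p3:(0,0)->(0,1)
Step 2: p0:(2,0)->(1,0) | p1:(1,0)->(0,0) | p2:(3,5)->(2,5) | p3:(0,1)->(0,2)
Step 3: p0:(1,0)->(0,0) | p1:(0,0)->(0,1) | p2:(2,5)->(1,5) | p3:(0,2)->(0,3)
Step 4: p0:(0,0)->(0,1) | p1:(0,1)->(0,2) | p2:(1,5)->(0,5) | p3:(0,3)->(0,4)->EXIT
Step 5: p0:(0,1)->(0,2) | p1:(0,2)->(0,3) | p2:(0,5)->(0,4)->EXIT | p3:escaped
Step 6: p0:(0,2)->(0,3) | p1:(0,3)->(0,4)->EXIT | p2:escaped | p3:escaped
Step 7: p0:(0,3)->(0,4)->EXIT | p1:escaped | p2:escaped | p3:escaped
Exit steps: [7, 6, 5, 4]
First to escape: p3 at step 4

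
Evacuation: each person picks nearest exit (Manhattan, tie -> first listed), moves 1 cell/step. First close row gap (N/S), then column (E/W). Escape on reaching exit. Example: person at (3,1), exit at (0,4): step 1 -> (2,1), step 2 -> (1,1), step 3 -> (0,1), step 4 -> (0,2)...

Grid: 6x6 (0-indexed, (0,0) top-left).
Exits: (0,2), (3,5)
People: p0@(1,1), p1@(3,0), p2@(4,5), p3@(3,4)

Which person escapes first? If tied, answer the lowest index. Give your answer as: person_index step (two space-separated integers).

Answer: 2 1

Derivation:
Step 1: p0:(1,1)->(0,1) | p1:(3,0)->(2,0) | p2:(4,5)->(3,5)->EXIT | p3:(3,4)->(3,5)->EXIT
Step 2: p0:(0,1)->(0,2)->EXIT | p1:(2,0)->(1,0) | p2:escaped | p3:escaped
Step 3: p0:escaped | p1:(1,0)->(0,0) | p2:escaped | p3:escaped
Step 4: p0:escaped | p1:(0,0)->(0,1) | p2:escaped | p3:escaped
Step 5: p0:escaped | p1:(0,1)->(0,2)->EXIT | p2:escaped | p3:escaped
Exit steps: [2, 5, 1, 1]
First to escape: p2 at step 1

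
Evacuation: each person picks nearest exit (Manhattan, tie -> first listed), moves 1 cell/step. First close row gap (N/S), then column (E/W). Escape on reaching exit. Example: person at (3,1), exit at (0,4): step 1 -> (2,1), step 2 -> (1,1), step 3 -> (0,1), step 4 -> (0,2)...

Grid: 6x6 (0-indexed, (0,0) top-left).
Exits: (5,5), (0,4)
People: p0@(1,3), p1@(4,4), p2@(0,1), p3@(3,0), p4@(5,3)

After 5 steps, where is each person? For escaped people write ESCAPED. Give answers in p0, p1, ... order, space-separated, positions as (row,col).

Step 1: p0:(1,3)->(0,3) | p1:(4,4)->(5,4) | p2:(0,1)->(0,2) | p3:(3,0)->(4,0) | p4:(5,3)->(5,4)
Step 2: p0:(0,3)->(0,4)->EXIT | p1:(5,4)->(5,5)->EXIT | p2:(0,2)->(0,3) | p3:(4,0)->(5,0) | p4:(5,4)->(5,5)->EXIT
Step 3: p0:escaped | p1:escaped | p2:(0,3)->(0,4)->EXIT | p3:(5,0)->(5,1) | p4:escaped
Step 4: p0:escaped | p1:escaped | p2:escaped | p3:(5,1)->(5,2) | p4:escaped
Step 5: p0:escaped | p1:escaped | p2:escaped | p3:(5,2)->(5,3) | p4:escaped

ESCAPED ESCAPED ESCAPED (5,3) ESCAPED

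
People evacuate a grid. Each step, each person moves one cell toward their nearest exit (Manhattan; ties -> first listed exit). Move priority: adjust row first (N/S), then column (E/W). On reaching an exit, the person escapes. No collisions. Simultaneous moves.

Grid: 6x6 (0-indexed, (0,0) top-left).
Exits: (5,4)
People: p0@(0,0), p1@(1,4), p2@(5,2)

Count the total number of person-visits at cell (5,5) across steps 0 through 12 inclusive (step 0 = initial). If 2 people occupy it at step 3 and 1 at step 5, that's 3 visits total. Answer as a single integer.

Step 0: p0@(0,0) p1@(1,4) p2@(5,2) -> at (5,5): 0 [-], cum=0
Step 1: p0@(1,0) p1@(2,4) p2@(5,3) -> at (5,5): 0 [-], cum=0
Step 2: p0@(2,0) p1@(3,4) p2@ESC -> at (5,5): 0 [-], cum=0
Step 3: p0@(3,0) p1@(4,4) p2@ESC -> at (5,5): 0 [-], cum=0
Step 4: p0@(4,0) p1@ESC p2@ESC -> at (5,5): 0 [-], cum=0
Step 5: p0@(5,0) p1@ESC p2@ESC -> at (5,5): 0 [-], cum=0
Step 6: p0@(5,1) p1@ESC p2@ESC -> at (5,5): 0 [-], cum=0
Step 7: p0@(5,2) p1@ESC p2@ESC -> at (5,5): 0 [-], cum=0
Step 8: p0@(5,3) p1@ESC p2@ESC -> at (5,5): 0 [-], cum=0
Step 9: p0@ESC p1@ESC p2@ESC -> at (5,5): 0 [-], cum=0
Total visits = 0

Answer: 0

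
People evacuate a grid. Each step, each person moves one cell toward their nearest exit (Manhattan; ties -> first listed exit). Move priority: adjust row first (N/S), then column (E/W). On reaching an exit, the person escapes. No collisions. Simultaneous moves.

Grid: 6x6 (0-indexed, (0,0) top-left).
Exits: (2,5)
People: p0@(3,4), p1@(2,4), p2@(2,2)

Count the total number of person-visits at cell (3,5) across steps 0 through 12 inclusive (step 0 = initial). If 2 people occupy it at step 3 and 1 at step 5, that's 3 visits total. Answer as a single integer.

Answer: 0

Derivation:
Step 0: p0@(3,4) p1@(2,4) p2@(2,2) -> at (3,5): 0 [-], cum=0
Step 1: p0@(2,4) p1@ESC p2@(2,3) -> at (3,5): 0 [-], cum=0
Step 2: p0@ESC p1@ESC p2@(2,4) -> at (3,5): 0 [-], cum=0
Step 3: p0@ESC p1@ESC p2@ESC -> at (3,5): 0 [-], cum=0
Total visits = 0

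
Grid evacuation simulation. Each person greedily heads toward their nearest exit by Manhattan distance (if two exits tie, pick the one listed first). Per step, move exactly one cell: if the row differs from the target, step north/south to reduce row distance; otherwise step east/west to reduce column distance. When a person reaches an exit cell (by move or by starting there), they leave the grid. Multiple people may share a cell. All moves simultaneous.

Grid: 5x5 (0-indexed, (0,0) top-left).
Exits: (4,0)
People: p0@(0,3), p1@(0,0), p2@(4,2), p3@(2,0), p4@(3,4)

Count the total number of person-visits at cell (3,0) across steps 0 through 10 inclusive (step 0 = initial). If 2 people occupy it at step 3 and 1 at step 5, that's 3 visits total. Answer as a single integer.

Step 0: p0@(0,3) p1@(0,0) p2@(4,2) p3@(2,0) p4@(3,4) -> at (3,0): 0 [-], cum=0
Step 1: p0@(1,3) p1@(1,0) p2@(4,1) p3@(3,0) p4@(4,4) -> at (3,0): 1 [p3], cum=1
Step 2: p0@(2,3) p1@(2,0) p2@ESC p3@ESC p4@(4,3) -> at (3,0): 0 [-], cum=1
Step 3: p0@(3,3) p1@(3,0) p2@ESC p3@ESC p4@(4,2) -> at (3,0): 1 [p1], cum=2
Step 4: p0@(4,3) p1@ESC p2@ESC p3@ESC p4@(4,1) -> at (3,0): 0 [-], cum=2
Step 5: p0@(4,2) p1@ESC p2@ESC p3@ESC p4@ESC -> at (3,0): 0 [-], cum=2
Step 6: p0@(4,1) p1@ESC p2@ESC p3@ESC p4@ESC -> at (3,0): 0 [-], cum=2
Step 7: p0@ESC p1@ESC p2@ESC p3@ESC p4@ESC -> at (3,0): 0 [-], cum=2
Total visits = 2

Answer: 2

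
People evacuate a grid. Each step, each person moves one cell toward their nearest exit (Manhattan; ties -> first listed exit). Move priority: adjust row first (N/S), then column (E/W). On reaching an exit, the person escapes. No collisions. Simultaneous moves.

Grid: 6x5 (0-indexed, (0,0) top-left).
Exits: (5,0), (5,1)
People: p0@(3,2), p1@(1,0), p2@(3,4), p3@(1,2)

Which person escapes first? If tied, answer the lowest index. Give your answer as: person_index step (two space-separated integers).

Answer: 0 3

Derivation:
Step 1: p0:(3,2)->(4,2) | p1:(1,0)->(2,0) | p2:(3,4)->(4,4) | p3:(1,2)->(2,2)
Step 2: p0:(4,2)->(5,2) | p1:(2,0)->(3,0) | p2:(4,4)->(5,4) | p3:(2,2)->(3,2)
Step 3: p0:(5,2)->(5,1)->EXIT | p1:(3,0)->(4,0) | p2:(5,4)->(5,3) | p3:(3,2)->(4,2)
Step 4: p0:escaped | p1:(4,0)->(5,0)->EXIT | p2:(5,3)->(5,2) | p3:(4,2)->(5,2)
Step 5: p0:escaped | p1:escaped | p2:(5,2)->(5,1)->EXIT | p3:(5,2)->(5,1)->EXIT
Exit steps: [3, 4, 5, 5]
First to escape: p0 at step 3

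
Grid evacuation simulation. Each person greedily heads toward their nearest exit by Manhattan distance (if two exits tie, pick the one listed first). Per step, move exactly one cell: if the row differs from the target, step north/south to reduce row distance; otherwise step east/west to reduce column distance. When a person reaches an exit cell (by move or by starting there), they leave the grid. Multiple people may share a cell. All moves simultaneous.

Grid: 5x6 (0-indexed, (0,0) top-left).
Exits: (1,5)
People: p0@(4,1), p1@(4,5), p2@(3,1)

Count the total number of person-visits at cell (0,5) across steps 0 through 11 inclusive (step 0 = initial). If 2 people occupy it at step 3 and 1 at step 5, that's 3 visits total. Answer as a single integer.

Step 0: p0@(4,1) p1@(4,5) p2@(3,1) -> at (0,5): 0 [-], cum=0
Step 1: p0@(3,1) p1@(3,5) p2@(2,1) -> at (0,5): 0 [-], cum=0
Step 2: p0@(2,1) p1@(2,5) p2@(1,1) -> at (0,5): 0 [-], cum=0
Step 3: p0@(1,1) p1@ESC p2@(1,2) -> at (0,5): 0 [-], cum=0
Step 4: p0@(1,2) p1@ESC p2@(1,3) -> at (0,5): 0 [-], cum=0
Step 5: p0@(1,3) p1@ESC p2@(1,4) -> at (0,5): 0 [-], cum=0
Step 6: p0@(1,4) p1@ESC p2@ESC -> at (0,5): 0 [-], cum=0
Step 7: p0@ESC p1@ESC p2@ESC -> at (0,5): 0 [-], cum=0
Total visits = 0

Answer: 0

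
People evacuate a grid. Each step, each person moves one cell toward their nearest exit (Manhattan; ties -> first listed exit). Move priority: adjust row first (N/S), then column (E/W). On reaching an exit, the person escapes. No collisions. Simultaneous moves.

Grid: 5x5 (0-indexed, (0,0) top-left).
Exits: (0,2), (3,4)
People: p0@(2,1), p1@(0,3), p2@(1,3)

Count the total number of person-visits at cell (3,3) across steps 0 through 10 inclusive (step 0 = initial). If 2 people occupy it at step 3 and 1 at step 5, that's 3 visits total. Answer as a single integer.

Answer: 0

Derivation:
Step 0: p0@(2,1) p1@(0,3) p2@(1,3) -> at (3,3): 0 [-], cum=0
Step 1: p0@(1,1) p1@ESC p2@(0,3) -> at (3,3): 0 [-], cum=0
Step 2: p0@(0,1) p1@ESC p2@ESC -> at (3,3): 0 [-], cum=0
Step 3: p0@ESC p1@ESC p2@ESC -> at (3,3): 0 [-], cum=0
Total visits = 0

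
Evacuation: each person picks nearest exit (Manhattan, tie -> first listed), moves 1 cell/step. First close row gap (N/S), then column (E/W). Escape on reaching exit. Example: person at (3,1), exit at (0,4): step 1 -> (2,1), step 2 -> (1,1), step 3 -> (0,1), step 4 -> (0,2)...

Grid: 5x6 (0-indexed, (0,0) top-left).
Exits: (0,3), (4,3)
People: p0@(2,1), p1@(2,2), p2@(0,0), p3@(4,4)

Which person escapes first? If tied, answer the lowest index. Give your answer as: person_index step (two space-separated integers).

Step 1: p0:(2,1)->(1,1) | p1:(2,2)->(1,2) | p2:(0,0)->(0,1) | p3:(4,4)->(4,3)->EXIT
Step 2: p0:(1,1)->(0,1) | p1:(1,2)->(0,2) | p2:(0,1)->(0,2) | p3:escaped
Step 3: p0:(0,1)->(0,2) | p1:(0,2)->(0,3)->EXIT | p2:(0,2)->(0,3)->EXIT | p3:escaped
Step 4: p0:(0,2)->(0,3)->EXIT | p1:escaped | p2:escaped | p3:escaped
Exit steps: [4, 3, 3, 1]
First to escape: p3 at step 1

Answer: 3 1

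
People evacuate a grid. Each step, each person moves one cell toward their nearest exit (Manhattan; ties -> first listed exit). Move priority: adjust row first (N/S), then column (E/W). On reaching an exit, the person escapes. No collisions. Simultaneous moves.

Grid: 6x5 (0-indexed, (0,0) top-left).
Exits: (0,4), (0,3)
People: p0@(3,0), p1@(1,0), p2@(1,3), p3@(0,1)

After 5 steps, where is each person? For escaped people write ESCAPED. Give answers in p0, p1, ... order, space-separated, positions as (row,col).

Step 1: p0:(3,0)->(2,0) | p1:(1,0)->(0,0) | p2:(1,3)->(0,3)->EXIT | p3:(0,1)->(0,2)
Step 2: p0:(2,0)->(1,0) | p1:(0,0)->(0,1) | p2:escaped | p3:(0,2)->(0,3)->EXIT
Step 3: p0:(1,0)->(0,0) | p1:(0,1)->(0,2) | p2:escaped | p3:escaped
Step 4: p0:(0,0)->(0,1) | p1:(0,2)->(0,3)->EXIT | p2:escaped | p3:escaped
Step 5: p0:(0,1)->(0,2) | p1:escaped | p2:escaped | p3:escaped

(0,2) ESCAPED ESCAPED ESCAPED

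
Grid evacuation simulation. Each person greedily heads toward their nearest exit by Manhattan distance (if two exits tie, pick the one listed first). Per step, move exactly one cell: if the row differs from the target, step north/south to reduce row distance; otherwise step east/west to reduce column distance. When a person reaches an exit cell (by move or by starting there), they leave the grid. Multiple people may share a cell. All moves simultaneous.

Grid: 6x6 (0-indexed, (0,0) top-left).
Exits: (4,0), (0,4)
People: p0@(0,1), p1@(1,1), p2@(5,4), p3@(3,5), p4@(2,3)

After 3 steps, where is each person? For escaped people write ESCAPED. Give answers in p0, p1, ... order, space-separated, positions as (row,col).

Step 1: p0:(0,1)->(0,2) | p1:(1,1)->(2,1) | p2:(5,4)->(4,4) | p3:(3,5)->(2,5) | p4:(2,3)->(1,3)
Step 2: p0:(0,2)->(0,3) | p1:(2,1)->(3,1) | p2:(4,4)->(4,3) | p3:(2,5)->(1,5) | p4:(1,3)->(0,3)
Step 3: p0:(0,3)->(0,4)->EXIT | p1:(3,1)->(4,1) | p2:(4,3)->(4,2) | p3:(1,5)->(0,5) | p4:(0,3)->(0,4)->EXIT

ESCAPED (4,1) (4,2) (0,5) ESCAPED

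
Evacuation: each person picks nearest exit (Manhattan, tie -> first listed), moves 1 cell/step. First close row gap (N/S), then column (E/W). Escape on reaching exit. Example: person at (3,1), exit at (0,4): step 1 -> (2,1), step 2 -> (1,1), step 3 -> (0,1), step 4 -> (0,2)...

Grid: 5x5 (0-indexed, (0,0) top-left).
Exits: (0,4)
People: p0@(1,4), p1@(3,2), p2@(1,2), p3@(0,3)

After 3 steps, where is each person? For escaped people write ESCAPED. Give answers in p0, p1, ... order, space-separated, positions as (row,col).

Step 1: p0:(1,4)->(0,4)->EXIT | p1:(3,2)->(2,2) | p2:(1,2)->(0,2) | p3:(0,3)->(0,4)->EXIT
Step 2: p0:escaped | p1:(2,2)->(1,2) | p2:(0,2)->(0,3) | p3:escaped
Step 3: p0:escaped | p1:(1,2)->(0,2) | p2:(0,3)->(0,4)->EXIT | p3:escaped

ESCAPED (0,2) ESCAPED ESCAPED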